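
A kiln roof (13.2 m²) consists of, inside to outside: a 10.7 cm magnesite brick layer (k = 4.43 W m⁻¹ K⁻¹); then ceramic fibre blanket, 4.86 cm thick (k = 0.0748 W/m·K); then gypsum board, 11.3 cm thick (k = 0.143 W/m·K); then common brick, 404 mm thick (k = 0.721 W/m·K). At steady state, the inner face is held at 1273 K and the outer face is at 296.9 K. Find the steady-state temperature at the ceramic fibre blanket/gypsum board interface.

T = 948 K

Series thermal resistances, inner to outer:
  R_magnesite brick = L/(kA) = 0.107/(4.43·13.2) = 0.001830 K/W
  R_ceramic fibre blanket = L/(kA) = 0.0486/(0.0748·13.2) = 0.04922 K/W
  R_gypsum board = L/(kA) = 0.113/(0.143·13.2) = 0.05986 K/W
  R_common brick = L/(kA) = 0.404/(0.721·13.2) = 0.04245 K/W
ΣR = 0.001830 + 0.04922 + 0.05986 + 0.04245 = 0.1534 K/W
Q = ΔT/ΣR = (1273 K − 296.9 K)/0.1534 = 6363 W
From the inner boundary to the ceramic fibre blanket/gypsum board interface, ΣR_partial = 0.05105 K/W.
T_interface = T_in − Q·ΣR_partial = 1273 K − (6363)(0.05105) = 948 K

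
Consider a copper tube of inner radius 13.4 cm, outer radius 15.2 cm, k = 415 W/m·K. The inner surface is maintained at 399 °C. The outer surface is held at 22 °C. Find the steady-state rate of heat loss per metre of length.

Q' = 7.80×10^6 W/m

Q' = 2πk·ΔT/ln(r₂/r₁) = 2π × 415 × 377 / ln(0.152/0.134) = 7.80×10^6 W/m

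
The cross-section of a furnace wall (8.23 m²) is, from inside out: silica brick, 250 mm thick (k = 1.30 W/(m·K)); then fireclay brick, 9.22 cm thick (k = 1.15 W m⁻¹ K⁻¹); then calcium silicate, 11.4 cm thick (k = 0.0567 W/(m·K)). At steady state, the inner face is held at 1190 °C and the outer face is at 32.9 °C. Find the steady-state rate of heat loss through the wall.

Q = 4170 W

Series thermal resistances, inner to outer:
  R_silica brick = L/(kA) = 0.250/(1.30·8.23) = 0.02337 K/W
  R_fireclay brick = L/(kA) = 0.0922/(1.15·8.23) = 0.009742 K/W
  R_calcium silicate = L/(kA) = 0.114/(0.0567·8.23) = 0.2443 K/W
ΣR = 0.02337 + 0.009742 + 0.2443 = 0.2774 K/W
Q = ΔT/ΣR = (1190 °C − 32.9 °C)/0.2774 = 4170 W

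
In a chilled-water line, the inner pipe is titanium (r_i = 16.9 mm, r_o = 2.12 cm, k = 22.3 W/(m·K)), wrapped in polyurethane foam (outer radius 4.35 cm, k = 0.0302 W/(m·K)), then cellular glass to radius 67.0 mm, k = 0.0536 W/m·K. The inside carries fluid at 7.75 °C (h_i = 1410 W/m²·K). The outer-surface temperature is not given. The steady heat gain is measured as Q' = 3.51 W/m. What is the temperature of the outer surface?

T_out = 25.6 °C

Series resistances:
  R'_conv,in = 1/(2πr h) = 1/(2π·0.0169·1410) = 0.006679 m·K/W
  R'_titanium = ln(0.0212/0.0169)/(2πk) = 0.2267/(2π·22.3) = 0.001618 m·K/W
  R'_polyurethane foam = ln(0.0435/0.0212)/(2πk) = 0.7188/(2π·0.0302) = 3.788 m·K/W
  R'_cellular glass = ln(0.0670/0.0435)/(2πk) = 0.4319/(2π·0.0536) = 1.283 m·K/W
ΣR = 5.079 m·K/W
ΔT = Q'·ΣR = 3.51 × 5.079 = 17.83 K
Heat flows inward, so T_out = T_in + ΔT = 7.75 + 17.83 = 25.6 °C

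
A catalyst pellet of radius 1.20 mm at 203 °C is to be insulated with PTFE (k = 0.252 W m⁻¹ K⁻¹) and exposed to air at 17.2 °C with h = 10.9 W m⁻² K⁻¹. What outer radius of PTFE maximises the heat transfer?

For a sphere, r_cr = 2k_ins/h = 2·0.252/10.9 = 0.0462 m = 4.62 cm

r_cr = 4.62 cm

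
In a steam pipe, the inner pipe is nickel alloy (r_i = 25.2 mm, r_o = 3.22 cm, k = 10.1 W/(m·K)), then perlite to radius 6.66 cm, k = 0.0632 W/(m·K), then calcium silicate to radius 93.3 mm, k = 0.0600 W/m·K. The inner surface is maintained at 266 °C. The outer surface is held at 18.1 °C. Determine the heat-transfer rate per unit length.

Series thermal resistances, inner to outer:
  R'_nickel alloy = ln(0.0322/0.0252)/(2πk) = 0.2451/(2π·10.1) = 0.003863 m·K/W
  R'_perlite = ln(0.0666/0.0322)/(2πk) = 0.7267/(2π·0.0632) = 1.830 m·K/W
  R'_calcium silicate = ln(0.0933/0.0666)/(2πk) = 0.3371/(2π·0.0600) = 0.8942 m·K/W
ΣR = 0.003863 + 1.830 + 0.8942 = 2.728 m·K/W
Q' = ΔT/ΣR = (266 °C − 18.1 °C)/2.728 = 90.9 W/m

Q' = 90.9 W/m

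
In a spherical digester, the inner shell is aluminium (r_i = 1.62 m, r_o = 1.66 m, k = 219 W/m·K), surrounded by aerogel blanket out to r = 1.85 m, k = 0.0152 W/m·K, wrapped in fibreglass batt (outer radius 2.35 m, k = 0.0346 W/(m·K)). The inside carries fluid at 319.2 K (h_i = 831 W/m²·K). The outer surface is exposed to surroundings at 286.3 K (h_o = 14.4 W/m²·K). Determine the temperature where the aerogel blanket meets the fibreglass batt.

Resistance network (inner→outer):
  R_conv,in = 1/(4πr²h) = 1/(4π·1.62²·831) = 3.649×10^-5 K/W
  R_aluminium = (1/1.62 − 1/1.66)/(4πk) = 0.01487/(4π·219) = 5.405×10^-6 K/W
  R_aerogel blanket = (1/1.66 − 1/1.85)/(4πk) = 0.06187/(4π·0.0152) = 0.3239 K/W
  R_fibreglass batt = (1/1.85 − 1/2.35)/(4πk) = 0.1150/(4π·0.0346) = 0.2645 K/W
  R_conv,out = 1/(4πr²h) = 1/(4π·2.35²·14.4) = 0.001001 K/W
ΣR = 3.649×10^-5 + 5.405×10^-6 + 0.3239 + 0.2645 + 0.001001 = 0.5894 K/W
Q = ΔT/ΣR = (319.2 K − 286.3 K)/0.5894 = 55.82 W
From the inner boundary to the aerogel blanket/fibreglass batt interface, ΣR_partial = 0.3239 K/W.
T_interface = T_in − Q·ΣR_partial = 319.2 K − (55.82)(0.3239) = 301.1 K

T = 301.1 K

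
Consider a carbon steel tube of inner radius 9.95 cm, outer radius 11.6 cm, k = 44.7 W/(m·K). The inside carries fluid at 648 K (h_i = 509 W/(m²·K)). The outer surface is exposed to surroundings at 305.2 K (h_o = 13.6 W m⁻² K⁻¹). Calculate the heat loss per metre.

Q' = 3.28 kW/m

Series thermal resistances, inner to outer:
  R'_conv,in = 1/(2πr h) = 1/(2π·0.0995·509) = 0.003143 m·K/W
  R'_carbon steel = ln(0.116/0.0995)/(2πk) = 0.1534/(2π·44.7) = 5.463×10^-4 m·K/W
  R'_conv,out = 1/(2πr h) = 1/(2π·0.116·13.6) = 0.1009 m·K/W
ΣR = 0.003143 + 5.463×10^-4 + 0.1009 = 0.1046 m·K/W
Q' = ΔT/ΣR = (648 K − 305.2 K)/0.1046 = 3280 W/m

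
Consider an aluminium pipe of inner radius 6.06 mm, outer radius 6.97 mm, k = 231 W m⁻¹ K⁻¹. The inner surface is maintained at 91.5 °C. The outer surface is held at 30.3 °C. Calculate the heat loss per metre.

Q' = 2πk·ΔT/ln(r₂/r₁) = 2π × 231 × 61.2 / ln(0.00697/0.00606) = 6.35×10^5 W/m

Q' = 6.35×10^5 W/m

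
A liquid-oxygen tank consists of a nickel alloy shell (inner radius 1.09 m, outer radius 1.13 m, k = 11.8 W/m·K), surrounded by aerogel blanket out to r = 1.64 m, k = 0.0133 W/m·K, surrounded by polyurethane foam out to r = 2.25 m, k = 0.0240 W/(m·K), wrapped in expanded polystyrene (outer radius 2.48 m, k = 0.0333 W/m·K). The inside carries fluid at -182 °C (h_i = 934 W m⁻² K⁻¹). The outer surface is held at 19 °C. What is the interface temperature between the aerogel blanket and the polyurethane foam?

Resistance network (inner→outer):
  R_conv,in = 1/(4πr²h) = 1/(4π·1.09²·934) = 7.171×10^-5 K/W
  R_nickel alloy = (1/1.09 − 1/1.13)/(4πk) = 0.03248/(4π·11.8) = 2.190×10^-4 K/W
  R_aerogel blanket = (1/1.13 − 1/1.64)/(4πk) = 0.2752/(4π·0.0133) = 1.647 K/W
  R_polyurethane foam = (1/1.64 − 1/2.25)/(4πk) = 0.1653/(4π·0.0240) = 0.5481 K/W
  R_expanded polystyrene = (1/2.25 − 1/2.48)/(4πk) = 0.04122/(4π·0.0333) = 0.09850 K/W
ΣR = 7.171×10^-5 + 2.190×10^-4 + 1.647 + 0.5481 + 0.09850 = 2.294 K/W
Q = ΔT/ΣR = (-182 °C − 19 °C)/2.294 = -87.62 W
From the inner boundary to the aerogel blanket/polyurethane foam interface, ΣR_partial = 1.647 K/W.
T_interface = T_in − Q·ΣR_partial = -182 °C − (-87.62)(1.647) = -37.7 °C

T = -37.7 °C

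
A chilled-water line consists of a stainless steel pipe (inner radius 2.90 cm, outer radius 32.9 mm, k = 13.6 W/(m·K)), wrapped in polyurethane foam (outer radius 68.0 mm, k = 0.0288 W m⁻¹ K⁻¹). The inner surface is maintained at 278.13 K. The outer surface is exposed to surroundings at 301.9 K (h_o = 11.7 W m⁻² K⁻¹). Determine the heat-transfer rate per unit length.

Q' = 5.64 W/m

Resistance network (inner→outer):
  R'_stainless steel = ln(0.0329/0.0290)/(2πk) = 0.1262/(2π·13.6) = 0.001477 m·K/W
  R'_polyurethane foam = ln(0.0680/0.0329)/(2πk) = 0.7260/(2π·0.0288) = 4.012 m·K/W
  R'_conv,out = 1/(2πr h) = 1/(2π·0.0680·11.7) = 0.2000 m·K/W
ΣR = 0.001477 + 4.012 + 0.2000 = 4.213 m·K/W
Q' = ΔT/ΣR = (278.13 K − 301.9 K)/4.213 = -5.64 W/m
(Negative Q' ⇒ heat flows inward; heat gain = 5.64 W/m.)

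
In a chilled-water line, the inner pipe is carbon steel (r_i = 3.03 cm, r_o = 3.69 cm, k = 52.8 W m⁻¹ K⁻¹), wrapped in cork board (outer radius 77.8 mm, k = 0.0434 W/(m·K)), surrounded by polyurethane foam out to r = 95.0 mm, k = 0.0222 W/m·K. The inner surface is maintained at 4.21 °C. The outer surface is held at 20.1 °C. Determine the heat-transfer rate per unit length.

Series thermal resistances, inner to outer:
  R'_carbon steel = ln(0.0369/0.0303)/(2πk) = 0.1971/(2π·52.8) = 5.940×10^-4 m·K/W
  R'_cork board = ln(0.0778/0.0369)/(2πk) = 0.7459/(2π·0.0434) = 2.735 m·K/W
  R'_polyurethane foam = ln(0.0950/0.0778)/(2πk) = 0.1997/(2π·0.0222) = 1.432 m·K/W
ΣR = 5.940×10^-4 + 2.735 + 1.432 = 4.168 m·K/W
Q' = ΔT/ΣR = (4.21 °C − 20.1 °C)/4.168 = -3.81 W/m
(Negative Q' ⇒ heat flows inward; heat gain = 3.81 W/m.)

Q' = 3.81 W/m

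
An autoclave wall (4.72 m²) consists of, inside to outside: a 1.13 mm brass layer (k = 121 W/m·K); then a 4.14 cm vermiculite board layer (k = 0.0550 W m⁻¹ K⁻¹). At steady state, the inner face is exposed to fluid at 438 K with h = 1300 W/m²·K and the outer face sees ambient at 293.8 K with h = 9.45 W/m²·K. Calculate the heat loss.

Resistance network (inner→outer):
  R_conv,in = 1/(hA) = 1/(1300·4.72) = 1.630×10^-4 K/W
  R_brass = L/(kA) = 0.00113/(121·4.72) = 1.979×10^-6 K/W
  R_vermiculite board = L/(kA) = 0.0414/(0.0550·4.72) = 0.1595 K/W
  R_conv,out = 1/(hA) = 1/(9.45·4.72) = 0.02242 K/W
ΣR = 1.630×10^-4 + 1.979×10^-6 + 0.1595 + 0.02242 = 0.1821 K/W
Q = ΔT/ΣR = (438 K − 293.8 K)/0.1821 = 792 W

Q = 792 W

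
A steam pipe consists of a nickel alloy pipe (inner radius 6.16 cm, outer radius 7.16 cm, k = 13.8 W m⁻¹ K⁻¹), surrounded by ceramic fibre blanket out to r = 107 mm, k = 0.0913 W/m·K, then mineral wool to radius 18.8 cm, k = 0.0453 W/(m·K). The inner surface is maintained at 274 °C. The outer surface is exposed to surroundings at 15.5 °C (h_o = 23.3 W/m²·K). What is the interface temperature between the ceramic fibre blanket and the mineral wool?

T = 207 °C

Resistance network (inner→outer):
  R'_nickel alloy = ln(0.0716/0.0616)/(2πk) = 0.1504/(2π·13.8) = 0.001735 m·K/W
  R'_ceramic fibre blanket = ln(0.107/0.0716)/(2πk) = 0.4017/(2π·0.0913) = 0.7003 m·K/W
  R'_mineral wool = ln(0.188/0.107)/(2πk) = 0.5636/(2π·0.0453) = 1.980 m·K/W
  R'_conv,out = 1/(2πr h) = 1/(2π·0.188·23.3) = 0.03633 m·K/W
ΣR = 0.001735 + 0.7003 + 1.980 + 0.03633 = 2.718 m·K/W
Q' = ΔT/ΣR = (274 °C − 15.5 °C)/2.718 = 95.11 W/m
From the inner boundary to the ceramic fibre blanket/mineral wool interface, ΣR_partial = 0.7020 m·K/W.
T_interface = T_in − Q'·ΣR_partial = 274 °C − (95.11)(0.7020) = 207 °C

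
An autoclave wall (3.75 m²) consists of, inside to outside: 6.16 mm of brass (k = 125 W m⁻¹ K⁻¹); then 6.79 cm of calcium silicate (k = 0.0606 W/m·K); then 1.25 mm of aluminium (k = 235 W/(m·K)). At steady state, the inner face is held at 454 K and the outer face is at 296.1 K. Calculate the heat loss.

Resistance network (inner→outer):
  R_brass = L/(kA) = 0.00616/(125·3.75) = 1.314×10^-5 K/W
  R_calcium silicate = L/(kA) = 0.0679/(0.0606·3.75) = 0.2988 K/W
  R_aluminium = L/(kA) = 0.00125/(235·3.75) = 1.418×10^-6 K/W
ΣR = 1.314×10^-5 + 0.2988 + 1.418×10^-6 = 0.2988 K/W
Q = ΔT/ΣR = (454 K − 296.1 K)/0.2988 = 528 W

Q = 528 W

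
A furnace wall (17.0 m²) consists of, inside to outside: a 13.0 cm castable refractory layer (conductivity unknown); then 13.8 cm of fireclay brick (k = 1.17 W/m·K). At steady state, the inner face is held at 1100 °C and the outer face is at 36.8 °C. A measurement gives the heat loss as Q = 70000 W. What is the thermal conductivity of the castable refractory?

k = 0.927 W/m·K

ΣR = ΔT/Q = |1100 − 36.8|/70000 = 0.01519 K/W
Known resistances:
  R_fireclay brick = L/(kA) = 0.138/(1.17·17.0) = 0.006938 K/W
R_castable refractory = ΣR − ΣR_known = 0.01519 − 0.006938 = 0.008252 K/W
L/(kA) = 0.008252 ⇒ k = 0.130/(0.008252·17.0) = 0.927 W/m·K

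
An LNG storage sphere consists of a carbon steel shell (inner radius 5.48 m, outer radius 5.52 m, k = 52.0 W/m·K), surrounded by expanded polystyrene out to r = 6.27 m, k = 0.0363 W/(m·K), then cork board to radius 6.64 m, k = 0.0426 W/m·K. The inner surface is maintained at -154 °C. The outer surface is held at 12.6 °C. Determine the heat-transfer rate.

Series thermal resistances, inner to outer:
  R_carbon steel = (1/5.48 − 1/5.52)/(4πk) = 0.001322/(4π·52.0) = 2.024×10^-6 K/W
  R_expanded polystyrene = (1/5.52 − 1/6.27)/(4πk) = 0.02167/(4π·0.0363) = 0.04750 K/W
  R_cork board = (1/6.27 − 1/6.64)/(4πk) = 0.008887/(4π·0.0426) = 0.01660 K/W
ΣR = 2.024×10^-6 + 0.04750 + 0.01660 = 0.06410 K/W
Q = ΔT/ΣR = (-154 °C − 12.6 °C)/0.06410 = -2600 W
(Negative Q ⇒ heat flows inward; heat gain = 2600 W.)

Q = 2.60 kW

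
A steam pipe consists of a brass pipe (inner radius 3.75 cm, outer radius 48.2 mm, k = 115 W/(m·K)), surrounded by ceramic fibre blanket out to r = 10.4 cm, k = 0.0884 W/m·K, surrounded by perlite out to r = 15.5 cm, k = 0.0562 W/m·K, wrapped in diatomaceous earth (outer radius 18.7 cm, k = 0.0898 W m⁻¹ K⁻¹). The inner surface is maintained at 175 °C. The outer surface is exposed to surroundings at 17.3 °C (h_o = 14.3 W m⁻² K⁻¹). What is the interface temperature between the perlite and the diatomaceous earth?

T = 38.6 °C

Treat each layer as a resistance in series:
  R'_brass = ln(0.0482/0.0375)/(2πk) = 0.2510/(2π·115) = 3.474×10^-4 m·K/W
  R'_ceramic fibre blanket = ln(0.104/0.0482)/(2πk) = 0.7690/(2π·0.0884) = 1.385 m·K/W
  R'_perlite = ln(0.155/0.104)/(2πk) = 0.3990/(2π·0.0562) = 1.130 m·K/W
  R'_diatomaceous earth = ln(0.187/0.155)/(2πk) = 0.1877/(2π·0.0898) = 0.3326 m·K/W
  R'_conv,out = 1/(2πr h) = 1/(2π·0.187·14.3) = 0.05952 m·K/W
ΣR = 3.474×10^-4 + 1.385 + 1.130 + 0.3326 + 0.05952 = 2.907 m·K/W
Q' = ΔT/ΣR = (175 °C − 17.3 °C)/2.907 = 54.25 W/m
From the inner boundary to the perlite/diatomaceous earth interface, ΣR_partial = 2.515 m·K/W.
T_interface = T_in − Q'·ΣR_partial = 175 °C − (54.25)(2.515) = 38.6 °C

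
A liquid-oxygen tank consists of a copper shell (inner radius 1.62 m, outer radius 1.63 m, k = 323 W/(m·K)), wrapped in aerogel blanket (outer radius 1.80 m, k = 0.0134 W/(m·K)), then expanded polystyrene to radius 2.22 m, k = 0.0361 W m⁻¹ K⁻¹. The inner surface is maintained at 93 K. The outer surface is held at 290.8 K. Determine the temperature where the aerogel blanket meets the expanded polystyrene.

T = 211.2 K

Treat each layer as a resistance in series:
  R_copper = (1/1.62 − 1/1.63)/(4πk) = 0.003787/(4π·323) = 9.330×10^-7 K/W
  R_aerogel blanket = (1/1.63 − 1/1.80)/(4πk) = 0.05794/(4π·0.0134) = 0.3441 K/W
  R_expanded polystyrene = (1/1.80 − 1/2.22)/(4πk) = 0.1051/(4π·0.0361) = 0.2317 K/W
ΣR = 9.330×10^-7 + 0.3441 + 0.2317 = 0.5758 K/W
Q = ΔT/ΣR = (93 K − 290.8 K)/0.5758 = -343.5 W
From the inner boundary to the aerogel blanket/expanded polystyrene interface, ΣR_partial = 0.3441 K/W.
T_interface = T_in − Q·ΣR_partial = 93 K − (-343.5)(0.3441) = 211.2 K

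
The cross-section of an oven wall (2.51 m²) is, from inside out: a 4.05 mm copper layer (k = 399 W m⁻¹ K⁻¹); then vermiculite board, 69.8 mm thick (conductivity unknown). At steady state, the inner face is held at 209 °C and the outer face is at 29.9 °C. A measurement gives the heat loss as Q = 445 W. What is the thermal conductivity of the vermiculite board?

ΣR = ΔT/Q = |209 − 29.9|/445 = 0.4025 K/W
Known resistances:
  R_copper = L/(kA) = 0.00405/(399·2.51) = 4.044×10^-6 K/W
R_vermiculite board = ΣR − ΣR_known = 0.4025 − 4.044×10^-6 = 0.4025 K/W
L/(kA) = 0.4025 ⇒ k = 0.0698/(0.4025·2.51) = 0.0691 W/m·K

k = 0.0691 W/m·K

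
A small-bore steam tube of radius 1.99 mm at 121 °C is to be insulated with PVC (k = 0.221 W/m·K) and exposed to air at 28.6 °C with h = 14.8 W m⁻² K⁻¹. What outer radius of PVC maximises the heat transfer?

r_cr = 1.49 cm

For a cylinder, r_cr = k_ins/h = 0.221/14.8 = 0.0149 m = 1.49 cm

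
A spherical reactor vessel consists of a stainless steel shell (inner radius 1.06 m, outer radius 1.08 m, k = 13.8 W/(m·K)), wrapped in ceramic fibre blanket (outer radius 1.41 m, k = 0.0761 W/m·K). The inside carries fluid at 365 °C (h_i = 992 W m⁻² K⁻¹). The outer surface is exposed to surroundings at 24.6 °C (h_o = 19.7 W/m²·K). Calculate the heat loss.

Treat each layer as a resistance in series:
  R_conv,in = 1/(4πr²h) = 1/(4π·1.06²·992) = 7.139×10^-5 K/W
  R_stainless steel = (1/1.06 − 1/1.08)/(4πk) = 0.01747/(4π·13.8) = 1.007×10^-4 K/W
  R_ceramic fibre blanket = (1/1.08 − 1/1.41)/(4πk) = 0.2167/(4π·0.0761) = 0.2266 K/W
  R_conv,out = 1/(4πr²h) = 1/(4π·1.41²·19.7) = 0.002032 K/W
ΣR = 7.139×10^-5 + 1.007×10^-4 + 0.2266 + 0.002032 = 0.2288 K/W
Q = ΔT/ΣR = (365 °C − 24.6 °C)/0.2288 = 1490 W

Q = 1490 W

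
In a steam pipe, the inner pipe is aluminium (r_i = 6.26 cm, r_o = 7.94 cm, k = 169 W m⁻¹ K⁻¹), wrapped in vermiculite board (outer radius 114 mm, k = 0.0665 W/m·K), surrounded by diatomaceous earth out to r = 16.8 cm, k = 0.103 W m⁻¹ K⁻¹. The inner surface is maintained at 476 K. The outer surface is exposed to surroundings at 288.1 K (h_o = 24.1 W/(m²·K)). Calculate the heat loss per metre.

Treat each layer as a resistance in series:
  R'_aluminium = ln(0.0794/0.0626)/(2πk) = 0.2377/(2π·169) = 2.239×10^-4 m·K/W
  R'_vermiculite board = ln(0.114/0.0794)/(2πk) = 0.3617/(2π·0.0665) = 0.8657 m·K/W
  R'_diatomaceous earth = ln(0.168/0.114)/(2πk) = 0.3878/(2π·0.103) = 0.5992 m·K/W
  R'_conv,out = 1/(2πr h) = 1/(2π·0.168·24.1) = 0.03931 m·K/W
ΣR = 2.239×10^-4 + 0.8657 + 0.5992 + 0.03931 = 1.504 m·K/W
Q' = ΔT/ΣR = (476 K − 288.1 K)/1.504 = 125 W/m

Q' = 125 W/m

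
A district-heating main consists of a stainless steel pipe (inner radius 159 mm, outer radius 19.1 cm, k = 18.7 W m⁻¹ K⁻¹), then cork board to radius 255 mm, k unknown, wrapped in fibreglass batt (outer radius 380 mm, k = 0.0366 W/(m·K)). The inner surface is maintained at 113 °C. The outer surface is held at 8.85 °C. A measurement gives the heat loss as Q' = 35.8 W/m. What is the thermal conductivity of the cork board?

k = 0.0392 W/m·K

ΣR = ΔT/Q' = |113 − 8.85|/35.8 = 2.909 m·K/W
Known resistances:
  R'_stainless steel = ln(0.191/0.159)/(2πk) = 0.1834/(2π·18.7) = 0.001561 m·K/W
  R'_fibreglass batt = ln(0.380/0.255)/(2πk) = 0.3989/(2π·0.0366) = 1.735 m·K/W
R_cork board = ΣR − ΣR_known = 2.909 − 1.737 = 1.172 m·K/W
ln(r₂/r₁)/(2πk) = 1.172 ⇒ k = 0.2890/(2π·1.172) = 0.0392 W/m·K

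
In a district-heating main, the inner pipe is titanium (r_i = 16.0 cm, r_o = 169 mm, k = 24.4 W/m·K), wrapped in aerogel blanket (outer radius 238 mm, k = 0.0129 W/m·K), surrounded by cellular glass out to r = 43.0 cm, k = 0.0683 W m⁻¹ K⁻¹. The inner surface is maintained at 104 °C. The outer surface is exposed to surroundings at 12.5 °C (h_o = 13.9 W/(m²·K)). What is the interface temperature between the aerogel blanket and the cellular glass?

T = 35.3 °C

Resistance network (inner→outer):
  R'_titanium = ln(0.169/0.160)/(2πk) = 0.05472/(2π·24.4) = 3.570×10^-4 m·K/W
  R'_aerogel blanket = ln(0.238/0.169)/(2πk) = 0.3424/(2π·0.0129) = 4.224 m·K/W
  R'_cellular glass = ln(0.430/0.238)/(2πk) = 0.5915/(2π·0.0683) = 1.378 m·K/W
  R'_conv,out = 1/(2πr h) = 1/(2π·0.430·13.9) = 0.02663 m·K/W
ΣR = 3.570×10^-4 + 4.224 + 1.378 + 0.02663 = 5.629 m·K/W
Q' = ΔT/ΣR = (104 °C − 12.5 °C)/5.629 = 16.26 W/m
From the inner boundary to the aerogel blanket/cellular glass interface, ΣR_partial = 4.224 m·K/W.
T_interface = T_in − Q'·ΣR_partial = 104 °C − (16.26)(4.224) = 35.3 °C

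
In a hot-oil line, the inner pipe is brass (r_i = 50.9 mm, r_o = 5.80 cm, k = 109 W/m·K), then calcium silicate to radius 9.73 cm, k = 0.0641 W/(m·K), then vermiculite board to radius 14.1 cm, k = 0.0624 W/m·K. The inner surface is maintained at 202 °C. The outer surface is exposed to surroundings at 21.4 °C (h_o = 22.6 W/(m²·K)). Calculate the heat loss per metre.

Series thermal resistances, inner to outer:
  R'_brass = ln(0.0580/0.0509)/(2πk) = 0.1306/(2π·109) = 1.907×10^-4 m·K/W
  R'_calcium silicate = ln(0.0973/0.0580)/(2πk) = 0.5174/(2π·0.0641) = 1.285 m·K/W
  R'_vermiculite board = ln(0.141/0.0973)/(2πk) = 0.3710/(2π·0.0624) = 0.9462 m·K/W
  R'_conv,out = 1/(2πr h) = 1/(2π·0.141·22.6) = 0.04995 m·K/W
ΣR = 1.907×10^-4 + 1.285 + 0.9462 + 0.04995 = 2.281 m·K/W
Q' = ΔT/ΣR = (202 °C − 21.4 °C)/2.281 = 79.2 W/m

Q' = 79.2 W/m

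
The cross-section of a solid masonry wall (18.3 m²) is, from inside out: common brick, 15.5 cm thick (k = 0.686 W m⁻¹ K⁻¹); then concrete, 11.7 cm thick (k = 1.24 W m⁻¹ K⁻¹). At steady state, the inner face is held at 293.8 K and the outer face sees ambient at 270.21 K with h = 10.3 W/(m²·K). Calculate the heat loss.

Series thermal resistances, inner to outer:
  R_common brick = L/(kA) = 0.155/(0.686·18.3) = 0.01235 K/W
  R_concrete = L/(kA) = 0.117/(1.24·18.3) = 0.005156 K/W
  R_conv,out = 1/(hA) = 1/(10.3·18.3) = 0.005305 K/W
ΣR = 0.01235 + 0.005156 + 0.005305 = 0.02281 K/W
Q = ΔT/ΣR = (293.8 K − 270.21 K)/0.02281 = 1030 W

Q = 1030 W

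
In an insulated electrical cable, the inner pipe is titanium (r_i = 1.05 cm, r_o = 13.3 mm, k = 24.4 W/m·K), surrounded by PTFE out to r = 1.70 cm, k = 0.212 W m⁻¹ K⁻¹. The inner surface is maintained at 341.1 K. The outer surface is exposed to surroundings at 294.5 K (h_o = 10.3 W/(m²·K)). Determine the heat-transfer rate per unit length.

Treat each layer as a resistance in series:
  R'_titanium = ln(0.0133/0.0105)/(2πk) = 0.2364/(2π·24.4) = 0.001542 m·K/W
  R'_PTFE = ln(0.0170/0.0133)/(2πk) = 0.2454/(2π·0.212) = 0.1843 m·K/W
  R'_conv,out = 1/(2πr h) = 1/(2π·0.0170·10.3) = 0.9089 m·K/W
ΣR = 0.001542 + 0.1843 + 0.9089 = 1.095 m·K/W
Q' = ΔT/ΣR = (341.1 K − 294.5 K)/1.095 = 42.6 W/m

Q' = 42.6 W/m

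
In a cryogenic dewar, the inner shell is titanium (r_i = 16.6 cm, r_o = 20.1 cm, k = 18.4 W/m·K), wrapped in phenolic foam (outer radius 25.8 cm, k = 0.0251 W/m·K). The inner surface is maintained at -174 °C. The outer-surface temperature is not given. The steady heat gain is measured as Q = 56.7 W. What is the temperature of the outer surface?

Series resistances:
  R_titanium = (1/0.166 − 1/0.201)/(4πk) = 1.049/(4π·18.4) = 0.004537 K/W
  R_phenolic foam = (1/0.201 − 1/0.258)/(4πk) = 1.099/(4π·0.0251) = 3.485 K/W
ΣR = 3.489 K/W
ΔT = Q·ΣR = 56.7 × 3.489 = 197.8 K
Heat flows inward, so T_out = T_in + ΔT = -174 + 197.8 = 23.8 °C

T_out = 23.8 °C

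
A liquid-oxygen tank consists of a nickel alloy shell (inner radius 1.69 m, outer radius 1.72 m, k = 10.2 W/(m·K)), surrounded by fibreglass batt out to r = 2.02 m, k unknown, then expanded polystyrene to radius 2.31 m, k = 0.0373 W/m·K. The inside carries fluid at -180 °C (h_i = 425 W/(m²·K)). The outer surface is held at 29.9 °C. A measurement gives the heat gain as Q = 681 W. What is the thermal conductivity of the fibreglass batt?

k = 0.0392 W/m·K

ΣR = ΔT/Q = |-180 − 29.9|/681 = 0.3082 K/W
Known resistances:
  R_conv,in = 1/(4πr²h) = 1/(4π·1.69²·425) = 6.556×10^-5 K/W
  R_nickel alloy = (1/1.69 − 1/1.72)/(4πk) = 0.01032/(4π·10.2) = 8.052×10^-5 K/W
  R_expanded polystyrene = (1/2.02 − 1/2.31)/(4πk) = 0.06215/(4π·0.0373) = 0.1326 K/W
R_fibreglass batt = ΣR − ΣR_known = 0.3082 − 0.1327 = 0.1755 K/W
(1/r₁−1/r₂)/(4πk) = 0.1755 ⇒ k = 0.08635/(4π·0.1755) = 0.0392 W/m·K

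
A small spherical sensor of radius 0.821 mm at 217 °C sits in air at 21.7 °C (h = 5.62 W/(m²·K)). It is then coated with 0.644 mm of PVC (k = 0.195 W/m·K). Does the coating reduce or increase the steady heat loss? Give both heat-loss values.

increases: 0.00930 → 0.0287 W

Critical radius for a sphere: r_cr = 2k/h = 0.0694 m = 6.94 cm.
Outer radius after coating: r₂ = 8.21×10^-4 + 6.44×10^-4 = 0.001465 m.
Since r₁ < r_cr and r₂ ≤ r_cr, the coating moves toward the maximum at r_cr — heat loss rises.
Bare: R = 1/(4πr₁²h) = 21010 K/W; Q = 195.3/21010 = 0.00930 W.
Coated: R = R_cond + R_conv = 6816 K/W; Q = 195.3/6816 = 0.0287 W.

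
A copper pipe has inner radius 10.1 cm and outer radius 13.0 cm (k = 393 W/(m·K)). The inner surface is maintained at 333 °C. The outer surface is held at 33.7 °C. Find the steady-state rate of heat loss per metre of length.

Q' = 2930 kW/m

Q' = 2πk·ΔT/ln(r₂/r₁) = 2π × 393 × 299.3 / ln(0.130/0.101) = 2.93×10^6 W/m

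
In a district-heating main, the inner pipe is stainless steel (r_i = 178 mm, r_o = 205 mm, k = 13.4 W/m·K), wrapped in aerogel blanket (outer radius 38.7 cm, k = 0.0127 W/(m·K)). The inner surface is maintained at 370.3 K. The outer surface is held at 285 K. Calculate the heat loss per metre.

Resistance network (inner→outer):
  R'_stainless steel = ln(0.205/0.178)/(2πk) = 0.1412/(2π·13.4) = 0.001677 m·K/W
  R'_aerogel blanket = ln(0.387/0.205)/(2πk) = 0.6354/(2π·0.0127) = 7.963 m·K/W
ΣR = 0.001677 + 7.963 = 7.965 m·K/W
Q' = ΔT/ΣR = (370.3 K − 285 K)/7.965 = 10.7 W/m

Q' = 10.7 W/m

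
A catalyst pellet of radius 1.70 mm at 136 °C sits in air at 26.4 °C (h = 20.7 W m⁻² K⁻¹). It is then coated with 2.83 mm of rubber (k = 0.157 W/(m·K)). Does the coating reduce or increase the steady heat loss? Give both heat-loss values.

increases: 0.0824 → 0.293 W

Critical radius for a sphere: r_cr = 2k/h = 0.0152 m = 1.52 cm.
Outer radius after coating: r₂ = 0.00170 + 0.00283 = 0.00453 m.
Since r₁ < r_cr and r₂ ≤ r_cr, the coating moves toward the maximum at r_cr — heat loss rises.
Bare: R = 1/(4πr₁²h) = 1330 K/W; Q = 109.6/1330 = 0.0824 W.
Coated: R = R_cond + R_conv = 373.6 K/W; Q = 109.6/373.6 = 0.293 W.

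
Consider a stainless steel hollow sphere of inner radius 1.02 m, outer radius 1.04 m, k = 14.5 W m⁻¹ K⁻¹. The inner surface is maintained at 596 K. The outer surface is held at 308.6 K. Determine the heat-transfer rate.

Q = 2780 kW

Q = 4πk·ΔT/(1/r₁ − 1/r₂) = 4π × 14.5 × 287.4 / (1/1.02 − 1/1.04) = 2.78×10^6 W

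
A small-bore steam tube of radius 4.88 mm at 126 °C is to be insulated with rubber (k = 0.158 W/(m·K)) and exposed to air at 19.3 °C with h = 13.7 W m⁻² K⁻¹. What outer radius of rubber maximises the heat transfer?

r_cr = 1.15 cm

For a cylinder, r_cr = k_ins/h = 0.158/13.7 = 0.0115 m = 1.15 cm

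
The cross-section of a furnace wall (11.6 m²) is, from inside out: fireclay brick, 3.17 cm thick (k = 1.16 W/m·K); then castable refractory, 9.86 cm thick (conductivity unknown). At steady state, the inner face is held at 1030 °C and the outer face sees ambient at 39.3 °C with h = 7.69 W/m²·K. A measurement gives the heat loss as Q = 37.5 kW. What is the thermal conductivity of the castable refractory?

ΣR = ΔT/Q = |1030 − 39.3|/37500 = 0.02642 K/W
Known resistances:
  R_fireclay brick = L/(kA) = 0.0317/(1.16·11.6) = 0.002356 K/W
  R_conv,out = 1/(hA) = 1/(7.69·11.6) = 0.01121 K/W
R_castable refractory = ΣR − ΣR_known = 0.02642 − 0.01357 = 0.01285 K/W
L/(kA) = 0.01285 ⇒ k = 0.0986/(0.01285·11.6) = 0.661 W/m·K

k = 0.661 W/m·K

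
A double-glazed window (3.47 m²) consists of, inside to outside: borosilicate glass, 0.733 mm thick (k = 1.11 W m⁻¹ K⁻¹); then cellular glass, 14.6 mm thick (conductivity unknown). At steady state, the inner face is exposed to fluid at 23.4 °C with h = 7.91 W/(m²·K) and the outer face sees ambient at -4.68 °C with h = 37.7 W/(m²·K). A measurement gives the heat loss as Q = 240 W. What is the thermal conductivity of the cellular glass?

ΣR = ΔT/Q = |23.4 − -4.68|/240 = 0.1170 K/W
Known resistances:
  R_conv,in = 1/(hA) = 1/(7.91·3.47) = 0.03643 K/W
  R_borosilicate glass = L/(kA) = 7.33×10^-4/(1.11·3.47) = 1.903×10^-4 K/W
  R_conv,out = 1/(hA) = 1/(37.7·3.47) = 0.007644 K/W
R_cellular glass = ΣR − ΣR_known = 0.1170 − 0.04426 = 0.07274 K/W
L/(kA) = 0.07274 ⇒ k = 0.0146/(0.07274·3.47) = 0.0578 W/m·K

k = 0.0578 W/m·K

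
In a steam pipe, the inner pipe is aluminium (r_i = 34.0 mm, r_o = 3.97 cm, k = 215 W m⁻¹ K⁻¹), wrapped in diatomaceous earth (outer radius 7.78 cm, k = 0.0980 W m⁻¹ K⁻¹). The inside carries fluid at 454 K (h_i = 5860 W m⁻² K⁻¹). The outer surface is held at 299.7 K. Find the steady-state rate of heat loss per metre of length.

Q' = 141 W/m

Resistance network (inner→outer):
  R'_conv,in = 1/(2πr h) = 1/(2π·0.0340·5860) = 7.988×10^-4 m·K/W
  R'_aluminium = ln(0.0397/0.0340)/(2πk) = 0.1550/(2π·215) = 1.147×10^-4 m·K/W
  R'_diatomaceous earth = ln(0.0778/0.0397)/(2πk) = 0.6728/(2π·0.0980) = 1.093 m·K/W
ΣR = 7.988×10^-4 + 1.147×10^-4 + 1.093 = 1.094 m·K/W
Q' = ΔT/ΣR = (454 K − 299.7 K)/1.094 = 141 W/m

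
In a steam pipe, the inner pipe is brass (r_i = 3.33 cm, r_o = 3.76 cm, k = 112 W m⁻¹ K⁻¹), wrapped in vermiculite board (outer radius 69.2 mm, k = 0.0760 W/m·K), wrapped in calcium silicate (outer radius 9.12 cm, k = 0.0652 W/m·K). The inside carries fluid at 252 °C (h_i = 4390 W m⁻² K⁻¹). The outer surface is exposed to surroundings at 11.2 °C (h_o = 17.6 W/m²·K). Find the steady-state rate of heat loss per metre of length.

Q' = 117 W/m

Resistance network (inner→outer):
  R'_conv,in = 1/(2πr h) = 1/(2π·0.0333·4390) = 0.001089 m·K/W
  R'_brass = ln(0.0376/0.0333)/(2πk) = 0.1214/(2π·112) = 1.726×10^-4 m·K/W
  R'_vermiculite board = ln(0.0692/0.0376)/(2πk) = 0.6100/(2π·0.0760) = 1.277 m·K/W
  R'_calcium silicate = ln(0.0912/0.0692)/(2πk) = 0.2761/(2π·0.0652) = 0.6739 m·K/W
  R'_conv,out = 1/(2πr h) = 1/(2π·0.0912·17.6) = 0.09915 m·K/W
ΣR = 0.001089 + 1.726×10^-4 + 1.277 + 0.6739 + 0.09915 = 2.051 m·K/W
Q' = ΔT/ΣR = (252 °C − 11.2 °C)/2.051 = 117 W/m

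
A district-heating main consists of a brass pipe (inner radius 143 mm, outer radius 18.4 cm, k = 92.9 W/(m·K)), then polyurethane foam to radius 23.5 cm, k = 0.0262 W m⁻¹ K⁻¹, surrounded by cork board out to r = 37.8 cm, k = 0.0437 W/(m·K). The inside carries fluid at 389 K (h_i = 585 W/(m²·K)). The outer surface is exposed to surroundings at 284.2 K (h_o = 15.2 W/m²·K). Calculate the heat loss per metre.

Treat each layer as a resistance in series:
  R'_conv,in = 1/(2πr h) = 1/(2π·0.143·585) = 0.001903 m·K/W
  R'_brass = ln(0.184/0.143)/(2πk) = 0.2521/(2π·92.9) = 4.319×10^-4 m·K/W
  R'_polyurethane foam = ln(0.235/0.184)/(2πk) = 0.2446/(2π·0.0262) = 1.486 m·K/W
  R'_cork board = ln(0.378/0.235)/(2πk) = 0.4753/(2π·0.0437) = 1.731 m·K/W
  R'_conv,out = 1/(2πr h) = 1/(2π·0.378·15.2) = 0.02770 m·K/W
ΣR = 0.001903 + 4.319×10^-4 + 1.486 + 1.731 + 0.02770 = 3.247 m·K/W
Q' = ΔT/ΣR = (389 K − 284.2 K)/3.247 = 32.3 W/m

Q' = 32.3 W/m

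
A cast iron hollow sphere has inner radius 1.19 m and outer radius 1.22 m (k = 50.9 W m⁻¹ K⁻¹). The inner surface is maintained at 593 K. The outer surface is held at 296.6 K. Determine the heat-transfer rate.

Q = 9170 kW

Q = 4πk·ΔT/(1/r₁ − 1/r₂) = 4π × 50.9 × 296.4 / (1/1.19 − 1/1.22) = 9.17×10^6 W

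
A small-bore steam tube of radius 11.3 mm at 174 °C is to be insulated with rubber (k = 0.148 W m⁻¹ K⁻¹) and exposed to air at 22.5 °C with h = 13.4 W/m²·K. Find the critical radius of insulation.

For a cylinder, r_cr = k_ins/h = 0.148/13.4 = 0.0110 m = 1.10 cm

r_cr = 1.10 cm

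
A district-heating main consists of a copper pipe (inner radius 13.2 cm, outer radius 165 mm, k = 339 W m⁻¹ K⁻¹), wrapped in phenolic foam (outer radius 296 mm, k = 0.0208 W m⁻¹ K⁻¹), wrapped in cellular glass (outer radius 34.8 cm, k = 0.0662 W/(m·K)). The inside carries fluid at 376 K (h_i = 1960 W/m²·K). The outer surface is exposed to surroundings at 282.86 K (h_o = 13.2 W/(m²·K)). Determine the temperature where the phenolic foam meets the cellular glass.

Treat each layer as a resistance in series:
  R'_conv,in = 1/(2πr h) = 1/(2π·0.132·1960) = 6.152×10^-4 m·K/W
  R'_copper = ln(0.165/0.132)/(2πk) = 0.2231/(2π·339) = 1.048×10^-4 m·K/W
  R'_phenolic foam = ln(0.296/0.165)/(2πk) = 0.5844/(2π·0.0208) = 4.472 m·K/W
  R'_cellular glass = ln(0.348/0.296)/(2πk) = 0.1618/(2π·0.0662) = 0.3891 m·K/W
  R'_conv,out = 1/(2πr h) = 1/(2π·0.348·13.2) = 0.03465 m·K/W
ΣR = 6.152×10^-4 + 1.048×10^-4 + 4.472 + 0.3891 + 0.03465 = 4.896 m·K/W
Q' = ΔT/ΣR = (376 K − 282.86 K)/4.896 = 19.02 W/m
From the inner boundary to the phenolic foam/cellular glass interface, ΣR_partial = 4.473 m·K/W.
T_interface = T_in − Q'·ΣR_partial = 376 K − (19.02)(4.473) = 290.9 K

T = 290.9 K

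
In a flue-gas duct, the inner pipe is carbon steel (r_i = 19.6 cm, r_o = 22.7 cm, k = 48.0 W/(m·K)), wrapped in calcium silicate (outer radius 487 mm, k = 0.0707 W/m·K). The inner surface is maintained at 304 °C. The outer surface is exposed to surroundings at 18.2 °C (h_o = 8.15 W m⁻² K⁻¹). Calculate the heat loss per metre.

Resistance network (inner→outer):
  R'_carbon steel = ln(0.227/0.196)/(2πk) = 0.1468/(2π·48.0) = 4.869×10^-4 m·K/W
  R'_calcium silicate = ln(0.487/0.227)/(2πk) = 0.7633/(2π·0.0707) = 1.718 m·K/W
  R'_conv,out = 1/(2πr h) = 1/(2π·0.487·8.15) = 0.04010 m·K/W
ΣR = 4.869×10^-4 + 1.718 + 0.04010 = 1.759 m·K/W
Q' = ΔT/ΣR = (304 °C − 18.2 °C)/1.759 = 162 W/m

Q' = 162 W/m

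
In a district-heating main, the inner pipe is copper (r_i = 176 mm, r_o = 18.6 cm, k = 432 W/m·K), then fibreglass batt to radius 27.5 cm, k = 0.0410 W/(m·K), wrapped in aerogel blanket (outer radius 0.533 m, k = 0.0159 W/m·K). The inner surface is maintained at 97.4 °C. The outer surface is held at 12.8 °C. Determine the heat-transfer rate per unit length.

Resistance network (inner→outer):
  R'_copper = ln(0.186/0.176)/(2πk) = 0.05526/(2π·432) = 2.036×10^-5 m·K/W
  R'_fibreglass batt = ln(0.275/0.186)/(2πk) = 0.3910/(2π·0.0410) = 1.518 m·K/W
  R'_aerogel blanket = ln(0.533/0.275)/(2πk) = 0.6618/(2π·0.0159) = 6.624 m·K/W
ΣR = 2.036×10^-5 + 1.518 + 6.624 = 8.142 m·K/W
Q' = ΔT/ΣR = (97.4 °C − 12.8 °C)/8.142 = 10.4 W/m

Q' = 10.4 W/m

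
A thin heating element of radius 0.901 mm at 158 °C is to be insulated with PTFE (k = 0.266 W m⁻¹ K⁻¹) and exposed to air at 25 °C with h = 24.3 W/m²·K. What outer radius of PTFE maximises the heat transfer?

For a cylinder, r_cr = k_ins/h = 0.266/24.3 = 0.0109 m = 1.09 cm

r_cr = 1.09 cm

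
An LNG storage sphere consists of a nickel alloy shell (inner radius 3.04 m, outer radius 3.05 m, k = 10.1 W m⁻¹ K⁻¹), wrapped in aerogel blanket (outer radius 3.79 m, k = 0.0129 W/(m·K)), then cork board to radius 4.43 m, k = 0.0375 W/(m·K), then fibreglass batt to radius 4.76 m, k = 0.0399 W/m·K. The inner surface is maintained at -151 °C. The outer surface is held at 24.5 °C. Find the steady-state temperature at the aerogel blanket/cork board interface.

Treat each layer as a resistance in series:
  R_nickel alloy = (1/3.04 − 1/3.05)/(4πk) = 0.001079/(4π·10.1) = 8.498×10^-6 K/W
  R_aerogel blanket = (1/3.05 − 1/3.79)/(4πk) = 0.06402/(4π·0.0129) = 0.3949 K/W
  R_cork board = (1/3.79 − 1/4.43)/(4πk) = 0.03812/(4π·0.0375) = 0.08089 K/W
  R_fibreglass batt = (1/4.43 − 1/4.76)/(4πk) = 0.01565/(4π·0.0399) = 0.03121 K/W
ΣR = 8.498×10^-6 + 0.3949 + 0.08089 + 0.03121 = 0.5070 K/W
Q = ΔT/ΣR = (-151 °C − 24.5 °C)/0.5070 = -346.2 W
From the inner boundary to the aerogel blanket/cork board interface, ΣR_partial = 0.3949 K/W.
T_interface = T_in − Q·ΣR_partial = -151 °C − (-346.2)(0.3949) = -14.3 °C

T = -14.3 °C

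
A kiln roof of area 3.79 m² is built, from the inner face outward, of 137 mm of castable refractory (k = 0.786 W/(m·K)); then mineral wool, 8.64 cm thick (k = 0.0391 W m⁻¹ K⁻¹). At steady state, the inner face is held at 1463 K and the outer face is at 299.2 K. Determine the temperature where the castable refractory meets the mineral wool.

T = 1378 K

Resistance network (inner→outer):
  R_castable refractory = L/(kA) = 0.137/(0.786·3.79) = 0.04599 K/W
  R_mineral wool = L/(kA) = 0.0864/(0.0391·3.79) = 0.5830 K/W
ΣR = 0.04599 + 0.5830 = 0.6290 K/W
Q = ΔT/ΣR = (1463 K − 299.2 K)/0.6290 = 1850 W
From the inner boundary to the castable refractory/mineral wool interface, ΣR_partial = 0.04599 K/W.
T_interface = T_in − Q·ΣR_partial = 1463 K − (1850)(0.04599) = 1378 K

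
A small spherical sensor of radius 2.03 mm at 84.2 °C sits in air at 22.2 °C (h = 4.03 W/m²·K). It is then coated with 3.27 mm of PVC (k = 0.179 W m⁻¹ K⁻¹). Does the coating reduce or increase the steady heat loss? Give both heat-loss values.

increases: 0.0129 → 0.0740 W

Critical radius for a sphere: r_cr = 2k/h = 0.0888 m = 8.88 cm.
Outer radius after coating: r₂ = 0.00203 + 0.00327 = 0.00530 m.
Since r₁ < r_cr and r₂ ≤ r_cr, the coating moves toward the maximum at r_cr — heat loss rises.
Bare: R = 1/(4πr₁²h) = 4792 K/W; Q = 62/4792 = 0.0129 W.
Coated: R = R_cond + R_conv = 838.1 K/W; Q = 62/838.1 = 0.0740 W.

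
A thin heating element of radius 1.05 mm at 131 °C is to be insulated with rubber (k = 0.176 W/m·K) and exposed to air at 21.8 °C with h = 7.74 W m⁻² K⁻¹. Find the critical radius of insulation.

r_cr = 2.27 cm

For a cylinder, r_cr = k_ins/h = 0.176/7.74 = 0.0227 m = 2.27 cm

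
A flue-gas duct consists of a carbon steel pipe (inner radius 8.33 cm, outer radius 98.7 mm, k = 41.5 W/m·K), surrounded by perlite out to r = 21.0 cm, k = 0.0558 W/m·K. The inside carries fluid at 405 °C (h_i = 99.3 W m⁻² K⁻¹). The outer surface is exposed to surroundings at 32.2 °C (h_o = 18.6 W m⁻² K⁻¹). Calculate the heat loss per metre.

Treat each layer as a resistance in series:
  R'_conv,in = 1/(2πr h) = 1/(2π·0.0833·99.3) = 0.01924 m·K/W
  R'_carbon steel = ln(0.0987/0.0833)/(2πk) = 0.1696/(2π·41.5) = 6.506×10^-4 m·K/W
  R'_perlite = ln(0.210/0.0987)/(2πk) = 0.7550/(2π·0.0558) = 2.154 m·K/W
  R'_conv,out = 1/(2πr h) = 1/(2π·0.210·18.6) = 0.04075 m·K/W
ΣR = 0.01924 + 6.506×10^-4 + 2.154 + 0.04075 = 2.215 m·K/W
Q' = ΔT/ΣR = (405 °C − 32.2 °C)/2.215 = 168 W/m

Q' = 168 W/m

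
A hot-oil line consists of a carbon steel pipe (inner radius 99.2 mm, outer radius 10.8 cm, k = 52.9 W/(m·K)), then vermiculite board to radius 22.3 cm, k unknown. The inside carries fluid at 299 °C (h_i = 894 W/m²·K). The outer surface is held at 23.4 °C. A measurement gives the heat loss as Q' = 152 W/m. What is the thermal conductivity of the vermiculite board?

ΣR = ΔT/Q' = |299 − 23.4|/152 = 1.813 m·K/W
Known resistances:
  R'_conv,in = 1/(2πr h) = 1/(2π·0.0992·894) = 0.001795 m·K/W
  R'_carbon steel = ln(0.108/0.0992)/(2πk) = 0.08499/(2π·52.9) = 2.557×10^-4 m·K/W
R_vermiculite board = ΣR − ΣR_known = 1.813 − 0.002051 = 1.811 m·K/W
ln(r₂/r₁)/(2πk) = 1.811 ⇒ k = 0.7250/(2π·1.811) = 0.0637 W/m·K

k = 0.0637 W/m·K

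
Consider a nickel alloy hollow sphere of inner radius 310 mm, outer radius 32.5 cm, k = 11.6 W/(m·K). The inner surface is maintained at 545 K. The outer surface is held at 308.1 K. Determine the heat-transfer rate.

Q = 4πk·ΔT/(1/r₁ − 1/r₂) = 4π × 11.6 × 236.9 / (1/0.310 − 1/0.325) = 2.32×10^5 W

Q = 2.32×10^5 W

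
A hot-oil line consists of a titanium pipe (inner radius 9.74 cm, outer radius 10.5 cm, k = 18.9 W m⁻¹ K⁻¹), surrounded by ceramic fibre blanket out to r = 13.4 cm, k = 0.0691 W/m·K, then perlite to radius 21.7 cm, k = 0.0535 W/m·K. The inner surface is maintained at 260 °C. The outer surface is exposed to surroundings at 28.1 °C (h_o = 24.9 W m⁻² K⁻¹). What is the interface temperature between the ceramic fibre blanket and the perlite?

T = 196 °C

Treat each layer as a resistance in series:
  R'_titanium = ln(0.105/0.0974)/(2πk) = 0.07513/(2π·18.9) = 6.327×10^-4 m·K/W
  R'_ceramic fibre blanket = ln(0.134/0.105)/(2πk) = 0.2439/(2π·0.0691) = 0.5617 m·K/W
  R'_perlite = ln(0.217/0.134)/(2πk) = 0.4821/(2π·0.0535) = 1.434 m·K/W
  R'_conv,out = 1/(2πr h) = 1/(2π·0.217·24.9) = 0.02946 m·K/W
ΣR = 6.327×10^-4 + 0.5617 + 1.434 + 0.02946 = 2.026 m·K/W
Q' = ΔT/ΣR = (260 °C − 28.1 °C)/2.026 = 114.5 W/m
From the inner boundary to the ceramic fibre blanket/perlite interface, ΣR_partial = 0.5623 m·K/W.
T_interface = T_in − Q'·ΣR_partial = 260 °C − (114.5)(0.5623) = 196 °C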